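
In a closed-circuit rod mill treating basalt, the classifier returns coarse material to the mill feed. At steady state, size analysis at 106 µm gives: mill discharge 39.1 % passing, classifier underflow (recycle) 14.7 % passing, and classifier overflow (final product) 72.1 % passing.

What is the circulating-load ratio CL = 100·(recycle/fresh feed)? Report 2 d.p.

CL = 135.25 %

Balance %-passing 106 µm (r = R/F):
Fd + Rd = Ru + Fo ⇒ R/F = (o−d)/(d−u)
r = (72.1 − 39.1)/(39.1 − 14.7) = 33.0/24.4 = 1.3525
CL = 100·r = 135.25 %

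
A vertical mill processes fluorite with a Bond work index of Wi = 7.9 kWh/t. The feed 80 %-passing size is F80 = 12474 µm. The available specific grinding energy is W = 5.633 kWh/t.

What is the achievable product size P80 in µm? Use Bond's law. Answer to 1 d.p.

W = 10 Wi (P80^-0.5 − F80^-0.5)
⇒ 1/√P80 = W/(10 Wi) + 1/√F80
  = 5.6330/(10·7.9) + 1/√12474 = 0.071304 + 0.008954 = 0.080257
P80 = (1/0.080257)² = 12.4599² = 155.25 µm

P80 = 155.2 µm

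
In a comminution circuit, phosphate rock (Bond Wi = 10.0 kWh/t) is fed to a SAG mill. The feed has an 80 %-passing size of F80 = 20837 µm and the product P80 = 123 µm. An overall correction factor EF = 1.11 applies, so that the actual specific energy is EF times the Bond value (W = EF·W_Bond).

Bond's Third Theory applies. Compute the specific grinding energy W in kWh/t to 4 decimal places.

W = 9.2396 kWh/t

W = 10 Wi / √P80 − 10 Wi / √F80
1/√123 = 0.090167;  1/√20837 = 0.006928
W = 10·10.0·(0.090167 − 0.006928) = 8.3239 kWh/t
W_actual = 1.11 × 8.3239 = 9.2396 kWh/t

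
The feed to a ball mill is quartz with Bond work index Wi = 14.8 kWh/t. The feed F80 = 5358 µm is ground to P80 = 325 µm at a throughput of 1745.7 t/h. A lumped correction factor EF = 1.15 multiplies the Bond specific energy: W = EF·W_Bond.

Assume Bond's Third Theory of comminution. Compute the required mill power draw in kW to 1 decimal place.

P = 12422.1 kW

Bond: W = 10·Wi·(1/√P80 − 1/√F80)
W = 10·14.8·(1/√325 − 1/√5358) = 10·14.8·(0.041809) = 6.1877 kWh/t
With EF = 1.15: W = 6.1877·1.15 = 7.1158 kWh/t
Mill draw = 7.1158 × 1745.7 = 12422.1 kW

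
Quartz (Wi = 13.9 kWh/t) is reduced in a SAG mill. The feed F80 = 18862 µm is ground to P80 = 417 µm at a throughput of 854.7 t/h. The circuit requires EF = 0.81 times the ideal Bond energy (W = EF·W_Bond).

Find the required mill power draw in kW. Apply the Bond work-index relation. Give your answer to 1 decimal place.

P = 4011.8 kW

W = 10·Wi·[P80^(−½) − F80^(−½)]
W = 10·13.9·(1/√417 − 1/√18862) = 10·13.9·(0.041689) = 5.7948 kWh/t
Apply correction: 5.7948 × 0.81 = 4.6938 kWh/t
P = W·T = 4.6938·854.7 = 4011.8 kW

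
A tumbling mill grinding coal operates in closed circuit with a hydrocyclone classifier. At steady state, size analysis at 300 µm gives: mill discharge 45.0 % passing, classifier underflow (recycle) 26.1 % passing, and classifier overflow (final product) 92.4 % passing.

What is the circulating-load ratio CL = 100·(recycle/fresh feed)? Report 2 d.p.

Classifier node, passing 300 µm:
(1+r)·d = r·u + o ⇒ r = (o−d)/(d−u)
r = (92.4 − 45.0)/(45.0 − 26.1) = 47.4/18.9 = 2.5079
CL = 100·r = 250.79 %

CL = 250.79 %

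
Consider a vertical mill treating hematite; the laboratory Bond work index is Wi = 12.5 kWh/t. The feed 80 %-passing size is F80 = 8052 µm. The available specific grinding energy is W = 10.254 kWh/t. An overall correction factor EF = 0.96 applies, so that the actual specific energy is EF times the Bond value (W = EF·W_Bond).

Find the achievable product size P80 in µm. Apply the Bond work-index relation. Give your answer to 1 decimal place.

W = 10·Wi·[P80^(−½) − F80^(−½)]
W_Bond = W / EF = 10.254 / 0.96 = 10.6813 kWh/t
P80^(−½) = W_Bond/(10 Wi) + F80^(−½)
  = 10.6813/(10·12.5) + 1/√8052 = 0.085450 + 0.011144 = 0.096594
P80 = (1/0.096594)² = 10.3526² = 107.18 µm

P80 = 107.2 µm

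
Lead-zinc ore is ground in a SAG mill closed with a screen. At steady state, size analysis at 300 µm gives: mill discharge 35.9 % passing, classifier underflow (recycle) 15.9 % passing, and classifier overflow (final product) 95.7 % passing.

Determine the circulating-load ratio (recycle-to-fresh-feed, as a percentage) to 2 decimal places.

Balance %-passing 300 µm (r = R/F):
(1+r)·d = r·u + o ⇒ r = (o−d)/(d−u)
r = (95.7 − 35.9)/(35.9 − 15.9) = 59.8/20.0 = 2.9900
CL = 100·r = 299.00 %

CL = 299.00 %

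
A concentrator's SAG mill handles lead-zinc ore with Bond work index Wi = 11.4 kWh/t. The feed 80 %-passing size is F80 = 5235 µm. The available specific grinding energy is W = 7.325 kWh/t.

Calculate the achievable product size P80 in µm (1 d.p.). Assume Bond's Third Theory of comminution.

Bond: W = 10·Wi·(1/√P80 − 1/√F80)
P80^(−½) = W/(10 Wi) + F80^(−½)
  = 7.3250/(10·11.4) + 1/√5235 = 0.064254 + 0.013821 = 0.078075
P80 = (1/0.078075)² = 12.8081² = 164.05 µm

P80 = 164.0 µm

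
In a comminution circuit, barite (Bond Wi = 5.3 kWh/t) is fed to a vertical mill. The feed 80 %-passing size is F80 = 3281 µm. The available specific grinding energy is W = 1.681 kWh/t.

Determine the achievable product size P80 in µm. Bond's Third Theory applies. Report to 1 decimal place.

W = 10 Wi (1/√P80 − 1/√F80)  [Bond]
P80^-0.5 = F80^-0.5 + W/(10 Wi)
  = 1.6810/(10·5.3) + 1/√3281 = 0.031717 + 0.017458 = 0.049175
P80 = (1/0.049175)² = 20.3355² = 413.53 µm

P80 = 413.5 µm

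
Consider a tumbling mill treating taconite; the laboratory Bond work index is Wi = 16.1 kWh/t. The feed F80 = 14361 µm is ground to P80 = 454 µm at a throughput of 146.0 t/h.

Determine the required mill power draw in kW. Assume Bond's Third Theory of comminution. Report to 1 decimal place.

Bond:  W = 10 Wi (1/√P − 1/√F)
W = 10·16.1·(1/√454 − 1/√14361) = 10·16.1·(0.038588) = 6.2126 kWh/t
P_mill = W·ṁ = 6.2126·146.0 = 907.0 kW

P = 907.0 kW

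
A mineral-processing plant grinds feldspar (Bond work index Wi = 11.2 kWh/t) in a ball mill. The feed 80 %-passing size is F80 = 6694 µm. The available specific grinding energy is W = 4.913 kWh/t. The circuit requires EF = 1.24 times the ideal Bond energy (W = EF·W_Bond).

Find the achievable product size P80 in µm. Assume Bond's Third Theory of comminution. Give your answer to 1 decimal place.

W_Bond = 10·Wi·(1/√P₈₀ − 1/√F₈₀)
W_Bond = W / EF = 4.913 / 1.24 = 3.9621 kWh/t
⇒ 1/√P80 = W_Bond/(10 Wi) + 1/√F80
  = 3.9621/(10·11.2) + 1/√6694 = 0.035376 + 0.012222 = 0.047598
P80 = (1/0.047598)² = 21.0092² = 441.38 µm

P80 = 441.4 µm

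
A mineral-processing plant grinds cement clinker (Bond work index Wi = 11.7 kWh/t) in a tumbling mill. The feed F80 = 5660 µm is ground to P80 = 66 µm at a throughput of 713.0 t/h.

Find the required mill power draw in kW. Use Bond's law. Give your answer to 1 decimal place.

W = 10 Wi / √P80 − 10 Wi / √F80
W = 10·11.7·(1/√66 − 1/√5660) = 10·11.7·(0.109799) = 12.8465 kWh/t
P_mill = W·ṁ = 12.8465·713.0 = 9159.6 kW

P = 9159.6 kW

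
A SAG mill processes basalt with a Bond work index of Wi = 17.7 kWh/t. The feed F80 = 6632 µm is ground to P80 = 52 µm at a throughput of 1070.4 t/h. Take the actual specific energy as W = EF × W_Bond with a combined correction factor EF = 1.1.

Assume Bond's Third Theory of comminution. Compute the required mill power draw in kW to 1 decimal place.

P = 26341.7 kW

W = 10 Wi / √P80 − 10 Wi / √F80
W = 10·17.7·(1/√52 − 1/√6632) = 10·17.7·(0.126396) = 22.3720 kWh/t
With EF = 1.1: W = 22.3720·1.1 = 24.6092 kWh/t
P = W·T = 24.6092·1070.4 = 26341.7 kW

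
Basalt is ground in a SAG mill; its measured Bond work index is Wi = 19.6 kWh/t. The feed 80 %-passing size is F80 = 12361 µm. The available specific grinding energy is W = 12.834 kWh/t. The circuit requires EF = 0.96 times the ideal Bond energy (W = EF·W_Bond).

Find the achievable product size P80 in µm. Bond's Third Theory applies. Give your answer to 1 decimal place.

P80 = 167.8 µm

W_Bond = 10·Wi·(1/√P₈₀ − 1/√F₈₀)
W_Bond = W / EF = 12.834 / 0.96 = 13.3688 kWh/t
⇒ 1/√P80 = W_Bond/(10·Wi) + 1/√F80
  = 13.3688/(10·19.6) + 1/√12361 = 0.068208 + 0.008994 = 0.077202
P80 = (1/0.077202)² = 12.9530² = 167.78 µm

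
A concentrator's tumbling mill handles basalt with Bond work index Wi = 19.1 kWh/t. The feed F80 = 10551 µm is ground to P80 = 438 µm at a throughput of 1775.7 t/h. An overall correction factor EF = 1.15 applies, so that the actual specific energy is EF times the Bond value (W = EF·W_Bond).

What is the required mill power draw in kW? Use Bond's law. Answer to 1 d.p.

W = 10 Wi / √P80 − 10 Wi / √F80
W = 10·19.1·(1/√438 − 1/√10551) = 10·19.1·(0.038046) = 7.2669 kWh/t
Apply correction: 7.2669 × 1.15 = 8.3569 kWh/t
P_mill = W·ṁ = 8.3569·1775.7 = 14839.4 kW

P = 14839.4 kW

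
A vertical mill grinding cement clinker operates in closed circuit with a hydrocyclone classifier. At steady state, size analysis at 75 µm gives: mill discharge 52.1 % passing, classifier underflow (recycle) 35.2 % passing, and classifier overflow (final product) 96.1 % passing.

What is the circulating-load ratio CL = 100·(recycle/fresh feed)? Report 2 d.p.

Let r = R/F. Size balance at 75 µm:
(1+r)d = ru + o → r = (o−d)/(d−u)
r = (96.1 − 52.1)/(52.1 − 35.2) = 44.0/16.9 = 2.6036
CL = 100·r = 260.36 %

CL = 260.36 %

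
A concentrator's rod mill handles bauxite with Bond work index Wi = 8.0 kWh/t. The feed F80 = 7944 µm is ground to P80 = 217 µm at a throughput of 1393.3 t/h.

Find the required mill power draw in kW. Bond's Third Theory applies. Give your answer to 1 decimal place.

P = 6316.1 kW

W = 10 Wi / √P80 − 10 Wi / √F80
W = 10·8.0·(1/√217 − 1/√7944) = 10·8.0·(0.056665) = 4.5332 kWh/t
Mill draw = 4.5332 × 1393.3 = 6316.1 kW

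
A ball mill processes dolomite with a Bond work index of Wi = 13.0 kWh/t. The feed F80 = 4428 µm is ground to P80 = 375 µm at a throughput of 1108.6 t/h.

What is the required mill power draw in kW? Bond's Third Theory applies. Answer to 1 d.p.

W = 10 Wi (P80^-0.5 − F80^-0.5)
W = 10·13.0·(1/√375 − 1/√4428) = 10·13.0·(0.036612) = 4.7596 kWh/t
Mill draw = 4.7596 × 1108.6 = 5276.4 kW

P = 5276.4 kW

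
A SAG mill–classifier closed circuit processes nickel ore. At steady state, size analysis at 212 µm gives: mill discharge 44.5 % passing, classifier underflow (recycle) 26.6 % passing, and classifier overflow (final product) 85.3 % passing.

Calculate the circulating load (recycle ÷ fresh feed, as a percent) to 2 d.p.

Classifier node, passing 212 µm:
d + r·d = r·u + o → r(d−u) = o−d
r = (85.3 − 44.5)/(44.5 − 26.6) = 40.8/17.9 = 2.2793
CL = 100·r = 227.93 %

CL = 227.93 %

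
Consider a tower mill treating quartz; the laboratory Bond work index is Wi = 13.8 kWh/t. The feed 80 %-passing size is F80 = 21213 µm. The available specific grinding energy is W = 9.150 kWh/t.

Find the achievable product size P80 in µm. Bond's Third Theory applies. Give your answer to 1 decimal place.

P80 = 186.8 µm

W = 10 Wi (P80^-0.5 − F80^-0.5)
⇒ 1/√P80 = W/(10 Wi) + 1/√F80
  = 9.1500/(10·13.8) + 1/√21213 = 0.066304 + 0.006866 = 0.073170
P80 = (1/0.073170)² = 13.6668² = 186.78 µm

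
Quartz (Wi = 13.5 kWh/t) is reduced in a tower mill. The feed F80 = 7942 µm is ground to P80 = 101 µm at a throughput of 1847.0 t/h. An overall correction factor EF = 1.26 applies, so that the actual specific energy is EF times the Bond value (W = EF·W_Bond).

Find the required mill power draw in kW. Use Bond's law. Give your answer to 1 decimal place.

Bond: W = 10·Wi·(1/√P80 − 1/√F80)
W = 10·13.5·(1/√101 − 1/√7942) = 10·13.5·(0.088283) = 11.9182 kWh/t
W_actual = 1.26 × 11.9182 = 15.0169 kWh/t
P = W·T = 15.0169·1847.0 = 27736.2 kW

P = 27736.2 kW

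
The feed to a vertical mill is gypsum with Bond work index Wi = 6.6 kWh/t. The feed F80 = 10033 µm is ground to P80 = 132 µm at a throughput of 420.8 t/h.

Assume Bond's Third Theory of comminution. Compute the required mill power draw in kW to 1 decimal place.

P = 2140.0 kW

W = 10 Wi / √P80 − 10 Wi / √F80
W = 10·6.6·(1/√132 − 1/√10033) = 10·6.6·(0.077055) = 5.0856 kWh/t
P_mill = W·ṁ = 5.0856·420.8 = 2140.0 kW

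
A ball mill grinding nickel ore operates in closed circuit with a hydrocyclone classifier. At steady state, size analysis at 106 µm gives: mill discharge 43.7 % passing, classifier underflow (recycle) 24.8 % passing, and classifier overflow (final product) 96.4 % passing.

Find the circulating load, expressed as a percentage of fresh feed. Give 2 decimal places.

Classifier node, passing 106 µm:
(1+r)d = ru + o → r = (o−d)/(d−u)
r = (96.4 − 43.7)/(43.7 − 24.8) = 52.7/18.9 = 2.7884
CL = 100·r = 278.84 %

CL = 278.84 %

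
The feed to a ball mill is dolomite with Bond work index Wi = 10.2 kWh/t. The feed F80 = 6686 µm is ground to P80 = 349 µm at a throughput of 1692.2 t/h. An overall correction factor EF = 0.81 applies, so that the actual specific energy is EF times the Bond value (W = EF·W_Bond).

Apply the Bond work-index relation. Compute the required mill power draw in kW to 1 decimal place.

P = 5774.0 kW

W = 10 Wi / √P80 − 10 Wi / √F80
W = 10·10.2·(1/√349 − 1/√6686) = 10·10.2·(0.041299) = 4.2125 kWh/t
With EF = 0.81: W = 4.2125·0.81 = 3.4121 kWh/t
P_mill = W·ṁ = 3.4121·1692.2 = 5774.0 kW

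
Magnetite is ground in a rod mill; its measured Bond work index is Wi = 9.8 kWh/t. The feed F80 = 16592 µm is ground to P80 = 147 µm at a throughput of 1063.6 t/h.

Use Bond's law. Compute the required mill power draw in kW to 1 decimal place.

P = 7787.8 kW

W = 10·Wi·(P80^(-½) − F80^(-½))
W = 10·9.8·(1/√147 − 1/√16592) = 10·9.8·(0.074715) = 7.3221 kWh/t
P = W·T = 7.3221·1063.6 = 7787.8 kW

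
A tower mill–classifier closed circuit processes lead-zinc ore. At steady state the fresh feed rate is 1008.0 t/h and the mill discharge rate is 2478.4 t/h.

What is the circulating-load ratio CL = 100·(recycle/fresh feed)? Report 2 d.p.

Mill node: discharge = fresh + recycle.
R = M − F = 2478.4 − 1008.0 = 1470.4 t/h
CL = 100·R/F = 100·1470.4/1008.0 = 145.87 %

CL = 145.87 %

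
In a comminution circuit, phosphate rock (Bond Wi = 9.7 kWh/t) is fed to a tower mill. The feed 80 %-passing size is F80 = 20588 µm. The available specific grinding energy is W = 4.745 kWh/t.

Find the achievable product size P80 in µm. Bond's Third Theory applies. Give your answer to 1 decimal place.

P80 = 320.2 µm

W = 10·Wi·(P80^(-½) − F80^(-½))
P80^(−½) = W/(10 Wi) + F80^(−½)
  = 4.7450/(10·9.7) + 1/√20588 = 0.048918 + 0.006969 = 0.055887
P80 = (1/0.055887)² = 17.8933² = 320.17 µm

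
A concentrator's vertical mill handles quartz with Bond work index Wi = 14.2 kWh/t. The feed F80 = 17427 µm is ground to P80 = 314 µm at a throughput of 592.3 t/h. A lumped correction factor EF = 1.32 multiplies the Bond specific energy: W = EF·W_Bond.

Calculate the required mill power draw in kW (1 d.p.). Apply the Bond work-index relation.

W = 10·Wi·[P80^(−½) − F80^(−½)]
W = 10·14.2·(1/√314 − 1/√17427) = 10·14.2·(0.048858) = 6.9379 kWh/t
W_actual = 1.32 × 6.9379 = 9.1580 kWh/t
Mill draw = 9.1580 × 592.3 = 5424.3 kW

P = 5424.3 kW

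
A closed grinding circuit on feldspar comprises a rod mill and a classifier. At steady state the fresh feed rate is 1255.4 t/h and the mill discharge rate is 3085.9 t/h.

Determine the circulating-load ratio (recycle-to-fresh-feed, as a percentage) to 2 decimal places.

CL = 145.81 %

Discharge = new feed + return, hence
R = M − F = 3085.9 − 1255.4 = 1830.5 t/h
CL = 100·R/F = 100·1830.5/1255.4 = 145.81 %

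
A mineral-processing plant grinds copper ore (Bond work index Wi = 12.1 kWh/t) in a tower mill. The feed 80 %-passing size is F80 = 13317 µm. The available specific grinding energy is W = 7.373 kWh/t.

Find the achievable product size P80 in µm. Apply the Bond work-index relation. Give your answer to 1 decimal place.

Bond:  W = 10 Wi (1/√P − 1/√F)
1/√P80 = 1/√F80 + W/(10·Wi)
  = 7.3730/(10·12.1) + 1/√13317 = 0.060934 + 0.008666 = 0.069599
P80 = (1/0.069599)² = 14.3679² = 206.44 µm

P80 = 206.4 µm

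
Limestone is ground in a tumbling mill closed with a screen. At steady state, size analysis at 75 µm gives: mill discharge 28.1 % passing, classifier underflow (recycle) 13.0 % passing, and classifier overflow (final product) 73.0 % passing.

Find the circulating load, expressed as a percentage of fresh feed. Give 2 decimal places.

CL = 297.35 %

Classifier node, passing 75 µm:
(1+r)·d = r·u + o ⇒ r = (o−d)/(d−u)
r = (73.0 − 28.1)/(28.1 − 13.0) = 44.9/15.1 = 2.9735
CL = 100·r = 297.35 %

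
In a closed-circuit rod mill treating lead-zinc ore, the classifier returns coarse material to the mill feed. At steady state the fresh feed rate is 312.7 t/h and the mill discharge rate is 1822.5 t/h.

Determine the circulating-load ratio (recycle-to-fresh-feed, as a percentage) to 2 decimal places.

Steady state: M = F + R.
R = M − F = 1822.5 − 312.7 = 1509.8 t/h
CL = 100·R/F = 100·1509.8/312.7 = 482.83 %

CL = 482.83 %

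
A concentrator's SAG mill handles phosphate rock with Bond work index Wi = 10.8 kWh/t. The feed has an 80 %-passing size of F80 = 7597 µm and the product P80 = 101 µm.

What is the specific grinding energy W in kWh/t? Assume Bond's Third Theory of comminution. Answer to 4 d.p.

W_Bond = 10·Wi·(1/√P₈₀ − 1/√F₈₀)
1/√101 = 0.099504;  1/√7597 = 0.011473
W = 10·10.8·(0.099504 − 0.011473) = 9.5073 kWh/t

W = 9.5073 kWh/t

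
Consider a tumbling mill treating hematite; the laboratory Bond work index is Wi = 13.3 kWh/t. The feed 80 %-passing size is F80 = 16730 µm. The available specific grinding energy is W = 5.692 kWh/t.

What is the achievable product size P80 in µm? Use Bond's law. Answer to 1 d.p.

Bond:  W = 10 Wi (1/√P − 1/√F)
⇒ 1/√P80 = W/(10·Wi) + 1/√F80
  = 5.6920/(10·13.3) + 1/√16730 = 0.042797 + 0.007731 = 0.050528
P80 = (1/0.050528)² = 19.7909² = 391.68 µm

P80 = 391.7 µm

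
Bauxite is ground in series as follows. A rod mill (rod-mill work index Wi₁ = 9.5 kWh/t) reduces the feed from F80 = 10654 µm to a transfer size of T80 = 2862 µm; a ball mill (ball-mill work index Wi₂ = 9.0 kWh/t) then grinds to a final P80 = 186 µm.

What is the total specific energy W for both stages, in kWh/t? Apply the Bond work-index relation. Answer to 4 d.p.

W = 5.7722 kWh/t

W_Bond = 10·Wi·(1/√P₈₀ − 1/√F₈₀)
Stage 1 (10654→2862 µm, Wi₁=9.5): W₁ = 10·9.5·(0.018692 − 0.009688) = 0.8554 kWh/t
Stage 2 (2862→186 µm, Wi₂=9.0): W₂ = 10·9.0·(0.073324 − 0.018692) = 4.9168 kWh/t
W = W₁ + W₂ = 0.8554 + 4.9168 = 5.7722 kWh/t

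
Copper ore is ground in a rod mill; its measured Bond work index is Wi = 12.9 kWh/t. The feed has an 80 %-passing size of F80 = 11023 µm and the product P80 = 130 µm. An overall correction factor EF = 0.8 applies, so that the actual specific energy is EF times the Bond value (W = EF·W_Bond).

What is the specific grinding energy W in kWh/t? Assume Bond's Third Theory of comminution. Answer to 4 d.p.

W = 8.0683 kWh/t

W = 10 Wi (1/√P80 − 1/√F80)  [Bond]
1/√130 = 0.087706;  1/√11023 = 0.009525
W = 10·12.9·(0.087706 − 0.009525) = 10.0854 kWh/t
W_actual = 0.8 × 10.0854 = 8.0683 kWh/t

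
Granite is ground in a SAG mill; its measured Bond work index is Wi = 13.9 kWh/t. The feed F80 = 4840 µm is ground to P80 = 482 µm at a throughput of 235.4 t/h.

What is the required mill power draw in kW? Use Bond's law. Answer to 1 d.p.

W = 10·Wi·[P80^(−½) − F80^(−½)]
W = 10·13.9·(1/√482 − 1/√4840) = 10·13.9·(0.031175) = 4.3333 kWh/t
Mill draw = 4.3333 × 235.4 = 1020.1 kW

P = 1020.1 kW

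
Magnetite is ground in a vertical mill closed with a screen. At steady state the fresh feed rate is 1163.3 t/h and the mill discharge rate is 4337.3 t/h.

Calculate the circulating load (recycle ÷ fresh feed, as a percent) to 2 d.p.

Steady state: M = F + R.
R = M − F = 4337.3 − 1163.3 = 3174.0 t/h
CL = 100·R/F = 100·3174.0/1163.3 = 272.84 %

CL = 272.84 %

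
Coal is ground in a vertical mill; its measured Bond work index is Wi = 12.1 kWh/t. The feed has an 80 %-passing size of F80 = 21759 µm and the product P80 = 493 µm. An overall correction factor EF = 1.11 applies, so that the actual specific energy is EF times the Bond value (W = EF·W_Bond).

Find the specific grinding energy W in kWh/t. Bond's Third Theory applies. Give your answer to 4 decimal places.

Bond: W = 10·Wi·(1/√P80 − 1/√F80)
1/√493 = 0.045038;  1/√21759 = 0.006779
W = 10·12.1·(0.045038 − 0.006779) = 4.6293 kWh/t
With EF = 1.11: W = 4.6293·1.11 = 5.1385 kWh/t

W = 5.1385 kWh/t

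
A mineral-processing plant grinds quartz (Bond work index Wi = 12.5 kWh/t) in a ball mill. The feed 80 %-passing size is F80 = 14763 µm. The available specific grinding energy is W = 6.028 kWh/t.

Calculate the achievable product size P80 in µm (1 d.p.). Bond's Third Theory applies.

P80 = 313.8 µm

Bond:  W = 10 Wi (1/√P − 1/√F)
P80^-0.5 = F80^-0.5 + W/(10 Wi)
  = 6.0280/(10·12.5) + 1/√14763 = 0.048224 + 0.008230 = 0.056454
P80 = (1/0.056454)² = 17.7135² = 313.77 µm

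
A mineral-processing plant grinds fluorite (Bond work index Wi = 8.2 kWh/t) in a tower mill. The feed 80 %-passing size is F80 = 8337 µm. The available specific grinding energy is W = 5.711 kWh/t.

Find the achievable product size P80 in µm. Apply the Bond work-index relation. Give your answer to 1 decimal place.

W = 10 Wi / √P80 − 10 Wi / √F80
P80^(−½) = W/(10 Wi) + F80^(−½)
  = 5.7110/(10·8.2) + 1/√8337 = 0.069646 + 0.010952 = 0.080598
P80 = (1/0.080598)² = 12.4072² = 153.94 µm

P80 = 153.9 µm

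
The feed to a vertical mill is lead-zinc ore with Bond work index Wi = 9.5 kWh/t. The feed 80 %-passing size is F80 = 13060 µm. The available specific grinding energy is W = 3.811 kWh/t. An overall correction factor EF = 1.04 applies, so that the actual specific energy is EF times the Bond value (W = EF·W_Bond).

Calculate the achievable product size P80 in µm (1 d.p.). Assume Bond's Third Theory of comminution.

P80 = 446.5 µm

W = 10 Wi (1/√P80 − 1/√F80)  [Bond]
W_Bond = W / EF = 3.811 / 1.04 = 3.6644 kWh/t
⇒ 1/√P80 = W_Bond/(10 Wi) + 1/√F80
  = 3.6644/(10·9.5) + 1/√13060 = 0.038573 + 0.008750 = 0.047323
P80 = (1/0.047323)² = 21.1312² = 446.53 µm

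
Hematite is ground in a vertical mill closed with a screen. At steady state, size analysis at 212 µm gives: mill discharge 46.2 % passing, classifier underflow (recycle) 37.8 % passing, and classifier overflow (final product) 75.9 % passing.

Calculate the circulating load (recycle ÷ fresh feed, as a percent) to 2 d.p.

CL = 353.57 %

Classifier node, passing 212 µm:
(1+r)d = ru + o → r = (o−d)/(d−u)
r = (75.9 − 46.2)/(46.2 − 37.8) = 29.7/8.4 = 3.5357
CL = 100·r = 353.57 %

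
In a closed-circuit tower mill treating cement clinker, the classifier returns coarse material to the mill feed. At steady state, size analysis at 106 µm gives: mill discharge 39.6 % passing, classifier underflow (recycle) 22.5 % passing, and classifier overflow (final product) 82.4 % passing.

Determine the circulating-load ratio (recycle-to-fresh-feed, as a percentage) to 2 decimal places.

CL = 250.29 %

Balance %-passing 106 µm (r = R/F):
(1+r)d = ru + o → r = (o−d)/(d−u)
r = (82.4 − 39.6)/(39.6 − 22.5) = 42.8/17.1 = 2.5029
CL = 100·r = 250.29 %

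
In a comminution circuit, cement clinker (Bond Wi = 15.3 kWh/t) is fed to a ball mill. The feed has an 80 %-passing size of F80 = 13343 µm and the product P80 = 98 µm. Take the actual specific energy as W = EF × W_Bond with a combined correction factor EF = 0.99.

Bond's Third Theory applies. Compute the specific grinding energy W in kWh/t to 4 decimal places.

W = 13.9895 kWh/t

W_Bond = 10·Wi·(1/√P₈₀ − 1/√F₈₀)
1/√98 = 0.101015;  1/√13343 = 0.008657
W = 10·15.3·(0.101015 − 0.008657) = 14.1308 kWh/t
Corrected W = EF·W_Bond = 0.99·14.1308 = 13.9895 kWh/t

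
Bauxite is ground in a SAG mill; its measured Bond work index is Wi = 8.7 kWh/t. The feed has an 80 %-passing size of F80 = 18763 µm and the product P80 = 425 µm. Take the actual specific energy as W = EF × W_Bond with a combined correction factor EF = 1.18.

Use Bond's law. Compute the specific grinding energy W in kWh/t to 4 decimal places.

W_Bond = 10·Wi·(1/√P₈₀ − 1/√F₈₀)
1/√425 = 0.048507;  1/√18763 = 0.007300
W = 10·8.7·(0.048507 − 0.007300) = 3.5850 kWh/t
With EF = 1.18: W = 3.5850·1.18 = 4.2303 kWh/t

W = 4.2303 kWh/t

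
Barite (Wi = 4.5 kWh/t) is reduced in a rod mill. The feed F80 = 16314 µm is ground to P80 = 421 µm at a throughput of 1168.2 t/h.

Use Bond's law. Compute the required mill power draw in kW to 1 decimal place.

W_Bond = 10·Wi·(1/√P₈₀ − 1/√F₈₀)
W = 10·4.5·(1/√421 − 1/√16314) = 10·4.5·(0.040908) = 1.8408 kWh/t
P = W·T = 1.8408·1168.2 = 2150.5 kW

P = 2150.5 kW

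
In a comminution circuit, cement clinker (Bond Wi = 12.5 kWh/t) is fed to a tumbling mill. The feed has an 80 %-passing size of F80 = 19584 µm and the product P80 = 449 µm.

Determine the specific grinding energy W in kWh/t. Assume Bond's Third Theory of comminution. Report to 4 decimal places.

Bond: W = 10·Wi·(1/√P80 − 1/√F80)
1/√449 = 0.047193;  1/√19584 = 0.007146
W = 10·12.5·(0.047193 − 0.007146) = 5.0059 kWh/t

W = 5.0059 kWh/t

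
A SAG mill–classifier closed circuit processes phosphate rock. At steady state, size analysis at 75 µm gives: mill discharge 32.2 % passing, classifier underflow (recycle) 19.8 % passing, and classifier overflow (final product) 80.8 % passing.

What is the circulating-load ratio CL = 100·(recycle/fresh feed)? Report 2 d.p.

CL = 391.94 %

Let r = R/F. Size balance at 75 µm:
d + r·d = r·u + o → r(d−u) = o−d
r = (80.8 − 32.2)/(32.2 − 19.8) = 48.6/12.4 = 3.9194
CL = 100·r = 391.94 %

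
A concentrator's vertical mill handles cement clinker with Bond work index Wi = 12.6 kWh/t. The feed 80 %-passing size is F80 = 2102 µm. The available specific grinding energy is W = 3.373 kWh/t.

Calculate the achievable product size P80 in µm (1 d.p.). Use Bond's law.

W = 10·Wi·(P80^(-½) − F80^(-½))
1/√P80 = 1/√F80 + W/(10·Wi)
  = 3.3730/(10·12.6) + 1/√2102 = 0.026770 + 0.021811 = 0.048581
P80 = (1/0.048581)² = 20.5841² = 423.70 µm

P80 = 423.7 µm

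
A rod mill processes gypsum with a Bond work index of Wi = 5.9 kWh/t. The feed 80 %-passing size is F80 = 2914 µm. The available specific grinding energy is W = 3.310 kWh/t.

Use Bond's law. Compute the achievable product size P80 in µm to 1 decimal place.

P80 = 179.6 µm

Bond: W = 10·Wi·(1/√P80 − 1/√F80)
P80^(−½) = W/(10 Wi) + F80^(−½)
  = 3.3100/(10·5.9) + 1/√2914 = 0.056102 + 0.018525 = 0.074627
P80 = (1/0.074627)² = 13.4001² = 179.56 µm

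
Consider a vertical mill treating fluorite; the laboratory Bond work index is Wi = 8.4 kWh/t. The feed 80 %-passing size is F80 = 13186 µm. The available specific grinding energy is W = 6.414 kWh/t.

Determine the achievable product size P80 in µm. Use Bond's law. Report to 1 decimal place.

W = 10 Wi / √P80 − 10 Wi / √F80
1/√P80 = 1/√F80 + W/(10·Wi)
  = 6.4140/(10·8.4) + 1/√13186 = 0.076357 + 0.008709 = 0.085066
P80 = (1/0.085066)² = 11.7556² = 138.19 µm

P80 = 138.2 µm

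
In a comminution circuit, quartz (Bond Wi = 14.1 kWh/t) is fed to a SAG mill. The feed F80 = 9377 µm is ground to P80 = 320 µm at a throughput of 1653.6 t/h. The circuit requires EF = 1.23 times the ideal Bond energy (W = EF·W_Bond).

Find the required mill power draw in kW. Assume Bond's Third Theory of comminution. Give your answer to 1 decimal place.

W_Bond = 10·Wi·(1/√P₈₀ − 1/√F₈₀)
W = 10·14.1·(1/√320 − 1/√9377) = 10·14.1·(0.045575) = 6.4261 kWh/t
W_actual = 1.23 × 6.4261 = 7.9040 kWh/t
P = W·T = 7.9040·1653.6 = 13070.1 kW

P = 13070.1 kW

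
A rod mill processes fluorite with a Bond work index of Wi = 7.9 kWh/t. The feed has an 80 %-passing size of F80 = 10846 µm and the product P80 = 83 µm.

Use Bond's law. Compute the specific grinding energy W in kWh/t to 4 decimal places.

W = 7.9128 kWh/t

W = 10 Wi (P80^-0.5 − F80^-0.5)
1/√83 = 0.109764;  1/√10846 = 0.009602
W = 10·7.9·(0.109764 − 0.009602) = 7.9128 kWh/t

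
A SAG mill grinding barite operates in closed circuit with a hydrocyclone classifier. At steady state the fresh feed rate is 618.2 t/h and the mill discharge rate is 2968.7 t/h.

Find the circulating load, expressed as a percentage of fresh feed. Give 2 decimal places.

CL = 380.22 %

M = F + R at steady state, so:
R = M − F = 2968.7 − 618.2 = 2350.5 t/h
CL = 100·R/F = 100·2350.5/618.2 = 380.22 %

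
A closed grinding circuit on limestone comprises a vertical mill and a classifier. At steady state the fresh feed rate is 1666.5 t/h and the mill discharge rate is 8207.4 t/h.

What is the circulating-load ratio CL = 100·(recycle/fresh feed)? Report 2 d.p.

Mill node: discharge = fresh + recycle.
R = M − F = 8207.4 − 1666.5 = 6540.9 t/h
CL = 100·R/F = 100·6540.9/1666.5 = 392.49 %

CL = 392.49 %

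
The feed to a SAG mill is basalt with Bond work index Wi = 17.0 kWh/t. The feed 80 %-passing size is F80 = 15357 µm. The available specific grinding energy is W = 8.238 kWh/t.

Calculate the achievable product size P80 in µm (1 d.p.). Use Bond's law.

W = 10 Wi (P80^-0.5 − F80^-0.5)
⇒ 1/√P80 = W/(10 Wi) + 1/√F80
  = 8.2380/(10·17.0) + 1/√15357 = 0.048459 + 0.008070 = 0.056528
P80 = (1/0.056528)² = 17.6902² = 312.94 µm

P80 = 312.9 µm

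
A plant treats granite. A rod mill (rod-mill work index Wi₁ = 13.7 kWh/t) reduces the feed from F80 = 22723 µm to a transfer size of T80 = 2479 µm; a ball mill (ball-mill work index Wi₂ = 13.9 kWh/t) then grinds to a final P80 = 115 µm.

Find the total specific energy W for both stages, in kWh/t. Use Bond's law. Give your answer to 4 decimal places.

W_Bond = 10·Wi·(1/√P₈₀ − 1/√F₈₀)
Stage 1 (22723→2479 µm, Wi₁=13.7): W₁ = 10·13.7·(0.020085 − 0.006634) = 1.8427 kWh/t
Stage 2 (2479→115 µm, Wi₂=13.9): W₂ = 10·13.9·(0.093250 − 0.020085) = 10.1701 kWh/t
W = W₁ + W₂ = 1.8427 + 10.1701 = 12.0128 kWh/t

W = 12.0128 kWh/t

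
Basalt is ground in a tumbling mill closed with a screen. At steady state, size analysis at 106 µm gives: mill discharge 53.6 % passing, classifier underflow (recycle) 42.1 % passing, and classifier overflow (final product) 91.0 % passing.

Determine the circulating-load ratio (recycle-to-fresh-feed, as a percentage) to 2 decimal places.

CL = 325.22 %

Balance %-passing 106 µm (r = R/F):
d + r·d = r·u + o → r(d−u) = o−d
r = (91.0 − 53.6)/(53.6 − 42.1) = 37.4/11.5 = 3.2522
CL = 100·r = 325.22 %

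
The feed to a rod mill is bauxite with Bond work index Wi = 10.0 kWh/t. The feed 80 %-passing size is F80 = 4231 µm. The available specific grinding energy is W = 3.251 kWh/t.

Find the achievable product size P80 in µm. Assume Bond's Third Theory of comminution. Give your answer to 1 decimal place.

P80 = 436.1 µm

W = 10 Wi (1/√P80 − 1/√F80)  [Bond]
P80^-0.5 = F80^-0.5 + W/(10 Wi)
  = 3.2510/(10·10.0) + 1/√4231 = 0.032510 + 0.015374 = 0.047884
P80 = (1/0.047884)² = 20.8839² = 436.14 µm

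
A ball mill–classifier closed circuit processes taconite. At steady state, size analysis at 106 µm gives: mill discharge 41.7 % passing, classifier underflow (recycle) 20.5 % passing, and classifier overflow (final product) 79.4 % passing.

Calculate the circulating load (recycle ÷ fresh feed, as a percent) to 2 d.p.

Let r = R/F. Size balance at 106 µm:
Fd + Rd = Ru + Fo ⇒ R/F = (o−d)/(d−u)
r = (79.4 − 41.7)/(41.7 − 20.5) = 37.7/21.2 = 1.7783
CL = 100·r = 177.83 %

CL = 177.83 %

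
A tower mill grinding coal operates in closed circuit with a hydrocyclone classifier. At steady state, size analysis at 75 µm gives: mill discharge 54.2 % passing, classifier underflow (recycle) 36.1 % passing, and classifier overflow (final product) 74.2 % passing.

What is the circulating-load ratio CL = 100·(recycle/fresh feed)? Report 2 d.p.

CL = 110.50 %

Let r = R/F. Size balance at 75 µm:
d + r·d = r·u + o → r(d−u) = o−d
r = (74.2 − 54.2)/(54.2 − 36.1) = 20.0/18.1 = 1.1050
CL = 100·r = 110.50 %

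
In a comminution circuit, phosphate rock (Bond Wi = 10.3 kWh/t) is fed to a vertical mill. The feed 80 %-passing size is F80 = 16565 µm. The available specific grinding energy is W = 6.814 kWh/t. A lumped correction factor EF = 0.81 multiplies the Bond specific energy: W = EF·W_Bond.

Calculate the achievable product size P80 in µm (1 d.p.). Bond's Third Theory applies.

P80 = 125.0 µm

W_Bond = 10·Wi·(1/√P₈₀ − 1/√F₈₀)
W_Bond = W / EF = 6.814 / 0.81 = 8.4123 kWh/t
P80^-0.5 = F80^-0.5 + W_Bond/(10 Wi)
  = 8.4123/(10·10.3) + 1/√16565 = 0.081673 + 0.007770 = 0.089443
P80 = (1/0.089443)² = 11.1803² = 125.00 µm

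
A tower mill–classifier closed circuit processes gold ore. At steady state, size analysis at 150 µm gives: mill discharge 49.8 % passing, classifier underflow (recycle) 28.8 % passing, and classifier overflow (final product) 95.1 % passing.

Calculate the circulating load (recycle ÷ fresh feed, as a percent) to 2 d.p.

CL = 215.71 %

Two-product formula at 150 µm:
(1+r)d = ru + o → r = (o−d)/(d−u)
r = (95.1 − 49.8)/(49.8 − 28.8) = 45.3/21.0 = 2.1571
CL = 100·r = 215.71 %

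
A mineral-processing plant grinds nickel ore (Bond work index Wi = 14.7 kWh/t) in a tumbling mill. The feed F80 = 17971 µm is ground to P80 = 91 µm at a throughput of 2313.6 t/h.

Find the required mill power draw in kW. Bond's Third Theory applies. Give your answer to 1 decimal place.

P = 33115.1 kW

W = 10 Wi / √P80 − 10 Wi / √F80
W = 10·14.7·(1/√91 − 1/√17971) = 10·14.7·(0.097369) = 14.3132 kWh/t
P = W·T = 14.3132·2313.6 = 33115.1 kW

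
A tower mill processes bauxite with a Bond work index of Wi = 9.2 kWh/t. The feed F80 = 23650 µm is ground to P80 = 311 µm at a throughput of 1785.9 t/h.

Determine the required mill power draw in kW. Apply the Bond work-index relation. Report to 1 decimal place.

P = 8248.4 kW

W = 10 Wi (1/√P80 − 1/√F80)  [Bond]
W = 10·9.2·(1/√311 − 1/√23650) = 10·9.2·(0.050202) = 4.6186 kWh/t
Power = W × throughput = 4.6186 kWh/t × 1785.9 t/h = 8248.4 kW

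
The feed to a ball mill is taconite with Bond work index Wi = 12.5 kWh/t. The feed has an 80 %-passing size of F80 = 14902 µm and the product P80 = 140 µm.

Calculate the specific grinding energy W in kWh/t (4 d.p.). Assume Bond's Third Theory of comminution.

W = 9.5405 kWh/t

W = 10·Wi·[P80^(−½) − F80^(−½)]
1/√140 = 0.084515;  1/√14902 = 0.008192
W = 10·12.5·(0.084515 − 0.008192) = 9.5405 kWh/t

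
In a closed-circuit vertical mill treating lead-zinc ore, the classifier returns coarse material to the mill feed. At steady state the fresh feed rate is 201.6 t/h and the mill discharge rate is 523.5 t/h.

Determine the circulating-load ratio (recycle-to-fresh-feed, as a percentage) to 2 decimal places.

CL = 159.67 %

M = F + R at steady state, so:
R = M − F = 523.5 − 201.6 = 321.9 t/h
CL = 100·R/F = 100·321.9/201.6 = 159.67 %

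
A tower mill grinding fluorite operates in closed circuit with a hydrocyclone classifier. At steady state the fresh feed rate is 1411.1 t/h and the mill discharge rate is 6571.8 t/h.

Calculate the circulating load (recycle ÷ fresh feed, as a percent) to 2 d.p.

Discharge = new feed + return, hence
R = M − F = 6571.8 − 1411.1 = 5160.7 t/h
CL = 100·R/F = 100·5160.7/1411.1 = 365.72 %

CL = 365.72 %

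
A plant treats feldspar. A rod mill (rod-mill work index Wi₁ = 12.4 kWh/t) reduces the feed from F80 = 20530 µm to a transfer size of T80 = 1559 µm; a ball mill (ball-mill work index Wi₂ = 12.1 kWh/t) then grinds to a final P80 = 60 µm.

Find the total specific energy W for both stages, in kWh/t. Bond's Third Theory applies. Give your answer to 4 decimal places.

W = 10 Wi (P80^-0.5 − F80^-0.5)
Stage 1 (20530→1559 µm, Wi₁=12.4): W₁ = 10·12.4·(0.025327 − 0.006979) = 2.2751 kWh/t
Stage 2 (1559→60 µm, Wi₂=12.1): W₂ = 10·12.1·(0.129099 − 0.025327) = 12.5565 kWh/t
W = W₁ + W₂ = 2.2751 + 12.5565 = 14.8316 kWh/t

W = 14.8316 kWh/t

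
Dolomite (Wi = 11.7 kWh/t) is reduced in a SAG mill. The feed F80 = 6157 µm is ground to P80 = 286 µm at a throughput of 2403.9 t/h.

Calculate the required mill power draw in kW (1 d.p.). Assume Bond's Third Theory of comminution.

P = 13046.6 kW

Bond:  W = 10 Wi (1/√P − 1/√F)
W = 10·11.7·(1/√286 − 1/√6157) = 10·11.7·(0.046387) = 5.4273 kWh/t
Mill draw = 5.4273 × 2403.9 = 13046.6 kW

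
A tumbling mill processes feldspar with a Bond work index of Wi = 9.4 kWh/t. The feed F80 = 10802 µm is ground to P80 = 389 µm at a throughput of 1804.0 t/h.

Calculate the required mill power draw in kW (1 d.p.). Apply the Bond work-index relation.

P = 6966.2 kW

W = 10·Wi·(P80^(-½) − F80^(-½))
W = 10·9.4·(1/√389 − 1/√10802) = 10·9.4·(0.041080) = 3.8616 kWh/t
Mill draw = 3.8616 × 1804.0 = 6966.2 kW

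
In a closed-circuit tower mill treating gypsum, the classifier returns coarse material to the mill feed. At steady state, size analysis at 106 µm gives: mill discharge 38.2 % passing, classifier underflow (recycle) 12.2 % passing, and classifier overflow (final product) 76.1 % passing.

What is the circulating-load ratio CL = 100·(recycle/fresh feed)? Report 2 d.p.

Classifier node, passing 106 µm:
Fd + Rd = Ru + Fo ⇒ R/F = (o−d)/(d−u)
r = (76.1 − 38.2)/(38.2 − 12.2) = 37.9/26.0 = 1.4577
CL = 100·r = 145.77 %

CL = 145.77 %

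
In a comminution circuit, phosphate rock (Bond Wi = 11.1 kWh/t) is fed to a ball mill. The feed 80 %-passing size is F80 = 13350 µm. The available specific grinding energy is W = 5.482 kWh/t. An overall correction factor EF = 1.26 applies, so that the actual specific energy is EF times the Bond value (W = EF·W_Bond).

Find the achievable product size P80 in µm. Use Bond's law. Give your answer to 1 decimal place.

W = 10 Wi (P80^-0.5 − F80^-0.5)
W_Bond = W / EF = 5.482 / 1.26 = 4.3508 kWh/t
P80^(−½) = W_Bond/(10 Wi) + F80^(−½)
  = 4.3508/(10·11.1) + 1/√13350 = 0.039196 + 0.008655 = 0.047851
P80 = (1/0.047851)² = 20.8981² = 436.73 µm

P80 = 436.7 µm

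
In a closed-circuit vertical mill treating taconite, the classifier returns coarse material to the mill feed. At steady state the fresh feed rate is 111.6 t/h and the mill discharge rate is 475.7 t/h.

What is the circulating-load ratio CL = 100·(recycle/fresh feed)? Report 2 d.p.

CL = 326.25 %

Mill node: discharge = fresh + recycle.
R = M − F = 475.7 − 111.6 = 364.1 t/h
CL = 100·R/F = 100·364.1/111.6 = 326.25 %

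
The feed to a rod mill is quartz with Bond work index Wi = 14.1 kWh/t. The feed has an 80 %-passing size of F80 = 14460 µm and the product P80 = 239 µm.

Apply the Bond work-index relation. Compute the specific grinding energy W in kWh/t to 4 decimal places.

W = 7.9480 kWh/t

Bond: W = 10·Wi·(1/√P80 − 1/√F80)
1/√239 = 0.064685;  1/√14460 = 0.008316
W = 10·14.1·(0.064685 − 0.008316) = 7.9480 kWh/t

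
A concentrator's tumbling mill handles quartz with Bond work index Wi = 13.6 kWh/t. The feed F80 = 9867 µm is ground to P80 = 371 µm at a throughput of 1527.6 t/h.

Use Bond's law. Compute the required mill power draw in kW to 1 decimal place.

W = 10 Wi (1/√P80 − 1/√F80)  [Bond]
W = 10·13.6·(1/√371 − 1/√9867) = 10·13.6·(0.041850) = 5.6916 kWh/t
P = W·T = 5.6916·1527.6 = 8694.5 kW

P = 8694.5 kW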